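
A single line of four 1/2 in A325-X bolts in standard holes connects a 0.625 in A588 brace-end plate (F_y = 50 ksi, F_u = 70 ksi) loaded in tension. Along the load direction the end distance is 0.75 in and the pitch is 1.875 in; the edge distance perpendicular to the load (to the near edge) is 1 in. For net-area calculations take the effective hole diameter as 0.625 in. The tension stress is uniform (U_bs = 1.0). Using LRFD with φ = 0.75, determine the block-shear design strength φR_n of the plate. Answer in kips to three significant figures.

Shear plane L_v = 0.75 + 3·1.875 = 6.375 in; A_gv = 6.375 × 0.625 = 3.984 in².
A_nv = (6.375 − 3.5·0.625) × 0.625 = 2.617 in².
A_nt = (1 − 0.5·0.625) × 0.625 = 0.4297 in².
0.6 F_u A_nv = 109.9 kips; 0.6 F_y A_gv = 119.5 kips → shear rupture governs the shear term.
R_n = 109.9 + 1.0 × 70 × 0.4297 = 140 kips.
Design strength φR_n = 0.75 × 140 = 105 kips.

105 kips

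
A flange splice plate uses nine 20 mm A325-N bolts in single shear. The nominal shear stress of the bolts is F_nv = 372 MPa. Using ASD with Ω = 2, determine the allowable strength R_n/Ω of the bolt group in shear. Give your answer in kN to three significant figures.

A_b = π × 20² / 4 = 314.2 mm².
R_n = F_nv · A_b · n · n_s = 372 × 314.2 × 9 × 1 / 1000 = 1052 kN.
Allowable strength R_n/Ω = 1052 / 2 = 526 kN.

526 kN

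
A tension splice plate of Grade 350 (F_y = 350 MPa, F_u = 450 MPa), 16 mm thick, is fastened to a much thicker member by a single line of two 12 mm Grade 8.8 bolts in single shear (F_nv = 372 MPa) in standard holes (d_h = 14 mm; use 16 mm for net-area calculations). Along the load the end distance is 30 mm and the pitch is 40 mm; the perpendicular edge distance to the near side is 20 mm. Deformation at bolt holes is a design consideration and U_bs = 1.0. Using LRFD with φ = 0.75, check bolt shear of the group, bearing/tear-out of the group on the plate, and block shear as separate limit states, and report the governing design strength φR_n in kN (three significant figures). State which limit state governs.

63.1 kN (bolt shear governs)

Bolt shear: A_b = π·12²/4 = 113.1 mm²; R_n = 372 × 113.1 × 2 × 1 / 1000 = 84.14 kN → 0.75 × 84.14 = 63.1 kN.
Bearing: edge l_c = 23, r_n = 198.7 kN; interior l_c = 26, r_n = 207.4 kN; R_n = 198.7 + 1·207.4 = 406.1 kN → 305 kN.
Block shear: A_gv = 1120, A_nv = 736, A_nt = 192 mm²; R_n = min(0.6F_uA_nv, 0.6F_yA_gv) + U_bs·F_u·A_nt = 285.1 kN → 214 kN.
Bolt shear governs: 63.1 kN.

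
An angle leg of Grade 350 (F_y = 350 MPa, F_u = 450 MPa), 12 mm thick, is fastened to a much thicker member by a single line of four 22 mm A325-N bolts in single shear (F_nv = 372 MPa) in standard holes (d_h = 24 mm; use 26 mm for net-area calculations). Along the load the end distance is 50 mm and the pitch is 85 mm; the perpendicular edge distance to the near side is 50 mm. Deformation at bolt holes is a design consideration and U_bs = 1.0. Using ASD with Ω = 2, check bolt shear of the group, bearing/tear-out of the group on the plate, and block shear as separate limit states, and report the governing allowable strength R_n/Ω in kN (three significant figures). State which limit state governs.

283 kN (bolt shear governs)

Bolt shear: A_b = π·22²/4 = 380.1 mm²; R_n = 372 × 380.1 × 4 × 1 / 1000 = 565.6 kN → 565.6 / 2 = 283 kN.
Bearing: edge l_c = 38, r_n = 246.2 kN; interior l_c = 61, r_n = 285.1 kN; R_n = 246.2 + 3·285.1 = 1102 kN → 551 kN.
Block shear: A_gv = 3660, A_nv = 2568, A_nt = 444 mm²; R_n = min(0.6F_uA_nv, 0.6F_yA_gv) + U_bs·F_u·A_nt = 893.2 kN → 447 kN.
Bolt shear governs: 283 kN.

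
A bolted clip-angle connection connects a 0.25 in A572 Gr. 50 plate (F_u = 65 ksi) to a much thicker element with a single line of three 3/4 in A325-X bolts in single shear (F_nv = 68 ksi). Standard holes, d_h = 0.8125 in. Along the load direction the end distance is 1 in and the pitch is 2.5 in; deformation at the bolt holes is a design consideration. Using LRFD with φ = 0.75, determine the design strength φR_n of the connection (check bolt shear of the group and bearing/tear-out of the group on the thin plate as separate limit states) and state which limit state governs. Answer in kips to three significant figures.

52.6 kips (bearing governs)

Bolt shear: A_b = π·0.75²/4 = 0.4418 in²; R_n = 68 × 0.4418 × 3 × 1 = 90.12 kips → 0.75 × 90.12 = 67.6 kips.
Bearing (1.2 l_c t F_u ≤ 2.4 d t F_u): upper limit = 2.4·0.75·0.25·65 = 29.25 kips.
  Edge l_c = 1 − 0.8125/2 = 0.5938 → r_n = 11.58 kips; interior l_c = 2.5 − 0.8125 = 1.688 → r_n = 29.25 kips.
  R_n,bearing = 1·11.58 + 2·29.25 = 70.08 kips → 0.75 × 70.08 = 52.6 kips.
Bearing governs: 52.6 kips.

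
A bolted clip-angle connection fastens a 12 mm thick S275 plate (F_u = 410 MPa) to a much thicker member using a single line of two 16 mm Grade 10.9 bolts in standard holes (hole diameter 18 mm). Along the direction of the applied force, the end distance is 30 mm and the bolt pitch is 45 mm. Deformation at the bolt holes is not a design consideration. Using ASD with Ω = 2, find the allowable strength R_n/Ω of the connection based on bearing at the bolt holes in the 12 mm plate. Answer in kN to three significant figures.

177 kN

Per bolt r_n = 1.5 l_c t F_u ≤ 3.0 d t F_u; upper limit = 3.0 × 16 × 12 × 410 / 1000 = 236.2 kN.
Edge bolt: l_c = 30 − 18/2 = 21 mm → 1.5 × 21 × 12 × 410 / 1000 = 155 → r_n = 155 kN.
Interior bolts: l_c = 45 − 18 = 27 mm → 1.5 × 27 × 12 × 410 / 1000 = 199.3 → r_n = 199.3 kN.
R_n = 1 × 155 + 1 × 199.3 = 354.2 kN.
Allowable strength R_n/Ω = 354.2 / 2 = 177 kN.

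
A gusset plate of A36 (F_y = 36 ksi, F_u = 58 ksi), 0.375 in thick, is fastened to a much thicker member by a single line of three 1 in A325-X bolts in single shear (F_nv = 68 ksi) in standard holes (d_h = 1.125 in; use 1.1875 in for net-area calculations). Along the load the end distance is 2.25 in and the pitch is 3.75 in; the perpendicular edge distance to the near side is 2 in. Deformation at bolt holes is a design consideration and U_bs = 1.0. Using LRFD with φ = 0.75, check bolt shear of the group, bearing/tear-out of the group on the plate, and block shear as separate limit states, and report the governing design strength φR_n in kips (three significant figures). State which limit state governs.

Bolt shear: A_b = π·1²/4 = 0.7854 in²; R_n = 68 × 0.7854 × 3 × 1 = 160.2 kips → 0.75 × 160.2 = 120 kips.
Bearing: edge l_c = 1.688, r_n = 44.04 kips; interior l_c = 2.625, r_n = 52.2 kips; R_n = 44.04 + 2·52.2 = 148.4 kips → 111 kips.
Block shear: A_gv = 3.656, A_nv = 2.543, A_nt = 0.5273 in²; R_n = min(0.6F_uA_nv, 0.6F_yA_gv) + U_bs·F_u·A_nt = 109.6 kips → 82.2 kips.
Block shear governs: 82.2 kips.

82.2 kips (block shear governs)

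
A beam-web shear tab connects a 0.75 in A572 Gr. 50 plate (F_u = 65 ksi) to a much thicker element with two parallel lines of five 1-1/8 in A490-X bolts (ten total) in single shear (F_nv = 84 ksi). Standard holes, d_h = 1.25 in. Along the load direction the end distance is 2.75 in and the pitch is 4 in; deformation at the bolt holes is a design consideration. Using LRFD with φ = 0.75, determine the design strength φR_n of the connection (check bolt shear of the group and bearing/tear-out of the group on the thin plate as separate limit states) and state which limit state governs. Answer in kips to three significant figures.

Bolt shear: A_b = π·1.125²/4 = 0.994 in²; R_n = 84 × 0.994 × 10 × 1 = 835 kips → 0.75 × 835 = 626 kips.
Bearing (1.2 l_c t F_u ≤ 2.4 d t F_u): upper limit = 2.4·1.125·0.75·65 = 131.6 kips.
  Edge l_c = 2.75 − 1.25/2 = 2.125 → r_n = 124.3 kips; interior l_c = 4 − 1.25 = 2.75 → r_n = 131.6 kips.
  R_n,bearing = 2·124.3 + 8·131.6 = 1302 kips → 0.75 × 1302 = 976 kips.
Bolt shear governs: 626 kips.

626 kips (bolt shear governs)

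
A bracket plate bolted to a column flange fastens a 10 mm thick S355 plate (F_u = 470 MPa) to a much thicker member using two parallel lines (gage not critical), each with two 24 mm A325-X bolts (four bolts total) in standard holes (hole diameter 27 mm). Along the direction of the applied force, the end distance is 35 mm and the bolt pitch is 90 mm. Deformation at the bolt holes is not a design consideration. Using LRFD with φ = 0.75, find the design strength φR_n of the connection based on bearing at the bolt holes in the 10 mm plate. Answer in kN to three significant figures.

735 kN

Per bolt r_n = 1.5 l_c t F_u ≤ 3.0 d t F_u; upper limit = 3.0 × 24 × 10 × 470 / 1000 = 338.4 kN.
Edge bolt: l_c = 35 − 27/2 = 21.5 mm → 1.5 × 21.5 × 10 × 470 / 1000 = 151.6 → r_n = 151.6 kN.
Interior bolts: l_c = 90 − 27 = 63 mm → 1.5 × 63 × 10 × 470 / 1000 = 444.2 → r_n = 338.4 kN.
R_n = 2 × 151.6 + 2 × 338.4 = 980 kN.
Design strength φR_n = 0.75 × 980 = 735 kN.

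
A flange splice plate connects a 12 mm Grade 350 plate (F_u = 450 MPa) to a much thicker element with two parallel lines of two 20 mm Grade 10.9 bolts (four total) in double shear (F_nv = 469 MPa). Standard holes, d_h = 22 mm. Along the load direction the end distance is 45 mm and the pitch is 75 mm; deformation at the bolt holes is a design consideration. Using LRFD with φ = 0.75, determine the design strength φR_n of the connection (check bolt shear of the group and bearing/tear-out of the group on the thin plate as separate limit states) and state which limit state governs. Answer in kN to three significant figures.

719 kN (bearing governs)

Bolt shear: A_b = π·20²/4 = 314.2 mm²; R_n = 469 × 314.2 × 4 × 2 / 1000 = 1179 kN → 0.75 × 1179 = 884 kN.
Bearing (1.2 l_c t F_u ≤ 2.4 d t F_u): upper limit = 2.4·20·12·450 / 1000 = 259.2 kN.
  Edge l_c = 45 − 22/2 = 34 → r_n = 220.3 kN; interior l_c = 75 − 22 = 53 → r_n = 259.2 kN.
  R_n,bearing = 2·220.3 + 2·259.2 = 959 kN → 0.75 × 959 = 719 kN.
Bearing governs: 719 kN.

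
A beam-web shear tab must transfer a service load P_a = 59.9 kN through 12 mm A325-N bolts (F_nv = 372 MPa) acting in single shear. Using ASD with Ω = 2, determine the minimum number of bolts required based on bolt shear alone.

A_b = π·12²/4 = 113.1 mm².
Per-bolt allowable strength R_n/Ω = 372 × 113.1 × 1 / 1000 / 2 = 21.04 kN.
n ≥ 59.9 / 21.04 = 2.847 → use 3 bolts.

3 bolts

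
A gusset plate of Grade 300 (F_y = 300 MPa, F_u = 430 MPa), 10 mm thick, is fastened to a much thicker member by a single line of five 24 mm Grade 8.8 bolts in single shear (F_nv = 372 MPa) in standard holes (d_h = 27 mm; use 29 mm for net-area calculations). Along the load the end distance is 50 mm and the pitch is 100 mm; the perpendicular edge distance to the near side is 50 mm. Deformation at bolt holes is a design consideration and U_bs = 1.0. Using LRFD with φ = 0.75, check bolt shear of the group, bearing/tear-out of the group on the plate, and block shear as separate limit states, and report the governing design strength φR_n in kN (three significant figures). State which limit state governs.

Bolt shear: A_b = π·24²/4 = 452.4 mm²; R_n = 372 × 452.4 × 5 × 1 / 1000 = 841.4 kN → 0.75 × 841.4 = 631 kN.
Bearing: edge l_c = 36.5, r_n = 188.3 kN; interior l_c = 73, r_n = 247.7 kN; R_n = 188.3 + 4·247.7 = 1179 kN → 884 kN.
Block shear: A_gv = 4500, A_nv = 3195, A_nt = 355 mm²; R_n = min(0.6F_uA_nv, 0.6F_yA_gv) + U_bs·F_u·A_nt = 962.6 kN → 722 kN.
Bolt shear governs: 631 kN.

631 kN (bolt shear governs)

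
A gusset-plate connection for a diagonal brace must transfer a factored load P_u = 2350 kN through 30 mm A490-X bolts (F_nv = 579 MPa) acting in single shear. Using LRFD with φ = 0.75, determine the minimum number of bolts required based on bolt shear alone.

A_b = π·30²/4 = 706.9 mm².
Per-bolt design strength φR_n = 0.75 × 579 × 706.9 × 1 / 1000 = 307 kN.
n ≥ 2350 / 307 = 7.656 → use 8 bolts.

8 bolts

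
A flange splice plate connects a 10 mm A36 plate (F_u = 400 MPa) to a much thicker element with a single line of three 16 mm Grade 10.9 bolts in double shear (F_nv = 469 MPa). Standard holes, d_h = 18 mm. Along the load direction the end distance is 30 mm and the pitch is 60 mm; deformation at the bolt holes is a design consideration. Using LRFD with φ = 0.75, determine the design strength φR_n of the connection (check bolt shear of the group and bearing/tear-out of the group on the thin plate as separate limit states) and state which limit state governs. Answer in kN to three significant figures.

306 kN (bearing governs)

Bolt shear: A_b = π·16²/4 = 201.1 mm²; R_n = 469 × 201.1 × 3 × 2 / 1000 = 565.8 kN → 0.75 × 565.8 = 424 kN.
Bearing (1.2 l_c t F_u ≤ 2.4 d t F_u): upper limit = 2.4·16·10·400 / 1000 = 153.6 kN.
  Edge l_c = 30 − 18/2 = 21 → r_n = 100.8 kN; interior l_c = 60 − 18 = 42 → r_n = 153.6 kN.
  R_n,bearing = 1·100.8 + 2·153.6 = 408 kN → 0.75 × 408 = 306 kN.
Bearing governs: 306 kN.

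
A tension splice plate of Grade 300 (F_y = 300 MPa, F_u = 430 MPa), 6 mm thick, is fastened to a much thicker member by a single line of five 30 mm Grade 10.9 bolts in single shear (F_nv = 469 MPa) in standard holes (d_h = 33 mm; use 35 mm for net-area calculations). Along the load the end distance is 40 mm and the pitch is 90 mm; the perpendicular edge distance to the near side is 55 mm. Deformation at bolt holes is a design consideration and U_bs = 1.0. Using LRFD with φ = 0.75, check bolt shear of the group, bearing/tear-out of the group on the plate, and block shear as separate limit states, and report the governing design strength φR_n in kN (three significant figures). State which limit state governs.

354 kN (block shear governs)

Bolt shear: A_b = π·30²/4 = 706.9 mm²; R_n = 469 × 706.9 × 5 × 1 / 1000 = 1658 kN → 0.75 × 1658 = 1240 kN.
Bearing: edge l_c = 23.5, r_n = 72.76 kN; interior l_c = 57, r_n = 176.5 kN; R_n = 72.76 + 4·176.5 = 778.6 kN → 584 kN.
Block shear: A_gv = 2400, A_nv = 1455, A_nt = 225 mm²; R_n = min(0.6F_uA_nv, 0.6F_yA_gv) + U_bs·F_u·A_nt = 472.1 kN → 354 kN.
Block shear governs: 354 kN.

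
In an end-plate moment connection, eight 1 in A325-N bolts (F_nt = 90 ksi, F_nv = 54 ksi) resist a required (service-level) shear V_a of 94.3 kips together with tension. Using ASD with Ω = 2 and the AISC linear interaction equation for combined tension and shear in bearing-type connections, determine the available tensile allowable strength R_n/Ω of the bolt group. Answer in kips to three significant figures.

210 kips

A_b = π·1²/4 = 0.7854 in²; f_rv = 94.3 / (8 × 0.7854) = 15.01 ksi.
F'_nt = 1.3 F_nt − (Ω F_nt / F_nv) f_rv = 1.3·90 − (2·90/54)·15.01 = 66.97 ksi, capped at F_nt → F'_nt = 66.97 ksi.
R_n = F'_nt · A_b · n = 66.97 × 0.7854 × 8 = 420.8 kips.
Allowable strength R_n/Ω = 420.8 / 2 = 210 kips.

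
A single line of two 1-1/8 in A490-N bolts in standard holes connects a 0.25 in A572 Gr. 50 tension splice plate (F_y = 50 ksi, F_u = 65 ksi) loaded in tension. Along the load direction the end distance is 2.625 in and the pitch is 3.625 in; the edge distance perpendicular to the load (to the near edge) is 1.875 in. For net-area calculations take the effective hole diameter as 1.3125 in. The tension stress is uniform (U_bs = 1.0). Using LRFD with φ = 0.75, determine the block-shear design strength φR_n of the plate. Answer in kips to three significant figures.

46.2 kips

Shear plane L_v = 2.625 + 1·3.625 = 6.25 in; A_gv = 6.25 × 0.25 = 1.562 in².
A_nv = (6.25 − 1.5·1.3125) × 0.25 = 1.07 in².
A_nt = (1.875 − 0.5·1.3125) × 0.25 = 0.3047 in².
0.6 F_u A_nv = 41.74 kips; 0.6 F_y A_gv = 46.88 kips → shear rupture governs the shear term.
R_n = 41.74 + 1.0 × 65 × 0.3047 = 61.55 kips.
Design strength φR_n = 0.75 × 61.55 = 46.2 kips.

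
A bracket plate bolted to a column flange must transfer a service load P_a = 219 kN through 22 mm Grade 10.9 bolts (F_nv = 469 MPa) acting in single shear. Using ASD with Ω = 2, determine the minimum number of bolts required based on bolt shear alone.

3 bolts

A_b = π·22²/4 = 380.1 mm².
Per-bolt allowable strength R_n/Ω = 469 × 380.1 × 1 / 1000 / 2 = 89.14 kN.
n ≥ 219 / 89.14 = 2.457 → use 3 bolts.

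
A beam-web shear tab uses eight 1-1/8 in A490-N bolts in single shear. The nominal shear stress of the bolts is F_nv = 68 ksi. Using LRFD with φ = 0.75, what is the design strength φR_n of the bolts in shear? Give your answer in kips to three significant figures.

A_b = π × 1.125² / 4 = 0.994 in².
R_n = F_nv · A_b · n · n_s = 68 × 0.994 × 8 × 1 = 540.7 kips.
Design strength φR_n = 0.75 × 540.7 = 406 kips.

406 kips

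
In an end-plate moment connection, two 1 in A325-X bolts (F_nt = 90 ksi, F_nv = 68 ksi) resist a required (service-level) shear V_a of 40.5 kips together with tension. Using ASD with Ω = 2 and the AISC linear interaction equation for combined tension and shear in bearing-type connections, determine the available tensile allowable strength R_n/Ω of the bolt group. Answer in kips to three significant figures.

A_b = π·1²/4 = 0.7854 in²; f_rv = 40.5 / (2 × 0.7854) = 25.78 ksi.
F'_nt = 1.3 F_nt − (Ω F_nt / F_nv) f_rv = 1.3·90 − (2·90/68)·25.78 = 48.75 ksi, capped at F_nt → F'_nt = 48.75 ksi.
R_n = F'_nt · A_b · n = 48.75 × 0.7854 × 2 = 76.58 kips.
Allowable strength R_n/Ω = 76.58 / 2 = 38.3 kips.

38.3 kips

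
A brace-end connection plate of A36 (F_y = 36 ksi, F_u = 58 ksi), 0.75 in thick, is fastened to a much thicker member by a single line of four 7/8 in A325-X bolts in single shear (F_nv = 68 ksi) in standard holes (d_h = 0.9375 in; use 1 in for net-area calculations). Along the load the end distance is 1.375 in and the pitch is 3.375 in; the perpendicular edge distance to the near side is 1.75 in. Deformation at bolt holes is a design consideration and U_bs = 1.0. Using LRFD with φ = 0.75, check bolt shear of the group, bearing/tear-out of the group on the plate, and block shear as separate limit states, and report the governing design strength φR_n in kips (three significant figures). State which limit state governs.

Bolt shear: A_b = π·0.875²/4 = 0.6013 in²; R_n = 68 × 0.6013 × 4 × 1 = 163.6 kips → 0.75 × 163.6 = 123 kips.
Bearing: edge l_c = 0.9062, r_n = 47.31 kips; interior l_c = 2.438, r_n = 91.35 kips; R_n = 47.31 + 3·91.35 = 321.4 kips → 241 kips.
Block shear: A_gv = 8.625, A_nv = 6, A_nt = 0.9375 in²; R_n = min(0.6F_uA_nv, 0.6F_yA_gv) + U_bs·F_u·A_nt = 240.7 kips → 181 kips.
Bolt shear governs: 123 kips.

123 kips (bolt shear governs)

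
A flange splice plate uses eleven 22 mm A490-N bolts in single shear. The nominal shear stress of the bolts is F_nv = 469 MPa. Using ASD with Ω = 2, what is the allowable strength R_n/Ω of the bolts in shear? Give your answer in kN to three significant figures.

A_b = π × 22² / 4 = 380.1 mm².
R_n = F_nv · A_b · n · n_s = 469 × 380.1 × 11 × 1 / 1000 = 1961 kN.
Allowable strength R_n/Ω = 1961 / 2 = 981 kN.

981 kN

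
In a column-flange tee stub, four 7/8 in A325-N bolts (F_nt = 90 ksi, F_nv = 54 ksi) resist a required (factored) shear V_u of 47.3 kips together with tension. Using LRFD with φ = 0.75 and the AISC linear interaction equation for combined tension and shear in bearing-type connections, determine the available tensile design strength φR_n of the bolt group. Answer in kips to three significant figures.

A_b = π·0.875²/4 = 0.6013 in²; f_rv = 47.3 / (4 × 0.6013) = 19.67 ksi.
F'_nt = 1.3 F_nt − (F_nt / φF_nv) f_rv = 1.3·90 − (90/(0.75·54))·19.67 = 73.3 ksi, capped at F_nt → F'_nt = 73.3 ksi.
R_n = F'_nt · A_b · n = 73.3 × 0.6013 × 4 = 176.3 kips.
Design strength φR_n = 0.75 × 176.3 = 132 kips.

132 kips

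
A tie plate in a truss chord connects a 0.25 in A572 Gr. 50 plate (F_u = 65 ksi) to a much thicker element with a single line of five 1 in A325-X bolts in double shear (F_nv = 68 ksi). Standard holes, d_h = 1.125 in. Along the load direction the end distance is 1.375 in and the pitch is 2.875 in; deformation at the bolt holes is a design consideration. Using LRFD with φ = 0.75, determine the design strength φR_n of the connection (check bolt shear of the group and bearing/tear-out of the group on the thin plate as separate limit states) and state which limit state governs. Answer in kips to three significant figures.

Bolt shear: A_b = π·1²/4 = 0.7854 in²; R_n = 68 × 0.7854 × 5 × 2 = 534.1 kips → 0.75 × 534.1 = 401 kips.
Bearing (1.2 l_c t F_u ≤ 2.4 d t F_u): upper limit = 2.4·1·0.25·65 = 39 kips.
  Edge l_c = 1.375 − 1.125/2 = 0.8125 → r_n = 15.84 kips; interior l_c = 2.875 − 1.125 = 1.75 → r_n = 34.12 kips.
  R_n,bearing = 1·15.84 + 4·34.12 = 152.3 kips → 0.75 × 152.3 = 114 kips.
Bearing governs: 114 kips.

114 kips (bearing governs)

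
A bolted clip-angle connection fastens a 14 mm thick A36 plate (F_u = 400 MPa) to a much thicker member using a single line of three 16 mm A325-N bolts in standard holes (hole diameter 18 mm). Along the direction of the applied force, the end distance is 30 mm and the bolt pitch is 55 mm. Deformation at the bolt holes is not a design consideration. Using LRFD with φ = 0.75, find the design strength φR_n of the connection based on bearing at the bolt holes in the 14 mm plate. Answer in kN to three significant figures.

Per bolt r_n = 1.5 l_c t F_u ≤ 3.0 d t F_u; upper limit = 3.0 × 16 × 14 × 400 / 1000 = 268.8 kN.
Edge bolt: l_c = 30 − 18/2 = 21 mm → 1.5 × 21 × 14 × 400 / 1000 = 176.4 → r_n = 176.4 kN.
Interior bolts: l_c = 55 − 18 = 37 mm → 1.5 × 37 × 14 × 400 / 1000 = 310.8 → r_n = 268.8 kN.
R_n = 1 × 176.4 + 2 × 268.8 = 714 kN.
Design strength φR_n = 0.75 × 714 = 536 kN.

536 kN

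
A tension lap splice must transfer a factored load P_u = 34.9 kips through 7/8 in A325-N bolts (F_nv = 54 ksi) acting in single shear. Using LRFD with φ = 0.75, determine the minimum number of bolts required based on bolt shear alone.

2 bolts

A_b = π·0.875²/4 = 0.6013 in².
Per-bolt design strength φR_n = 0.75 × 54 × 0.6013 × 1 = 24.35 kips.
n ≥ 34.9 / 24.35 = 1.433 → use 2 bolts.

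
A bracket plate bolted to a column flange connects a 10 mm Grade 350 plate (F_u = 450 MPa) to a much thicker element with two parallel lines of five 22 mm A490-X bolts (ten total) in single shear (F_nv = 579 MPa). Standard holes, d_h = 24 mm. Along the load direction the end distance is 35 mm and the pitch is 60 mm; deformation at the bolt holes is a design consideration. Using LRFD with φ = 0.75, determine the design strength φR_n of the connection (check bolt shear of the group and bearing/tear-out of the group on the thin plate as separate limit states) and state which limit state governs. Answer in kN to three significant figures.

1350 kN (bearing governs)

Bolt shear: A_b = π·22²/4 = 380.1 mm²; R_n = 579 × 380.1 × 10 × 1 / 1000 = 2201 kN → 0.75 × 2201 = 1650 kN.
Bearing (1.2 l_c t F_u ≤ 2.4 d t F_u): upper limit = 2.4·22·10·450 / 1000 = 237.6 kN.
  Edge l_c = 35 − 24/2 = 23 → r_n = 124.2 kN; interior l_c = 60 − 24 = 36 → r_n = 194.4 kN.
  R_n,bearing = 2·124.2 + 8·194.4 = 1804 kN → 0.75 × 1804 = 1350 kN.
Bearing governs: 1350 kN.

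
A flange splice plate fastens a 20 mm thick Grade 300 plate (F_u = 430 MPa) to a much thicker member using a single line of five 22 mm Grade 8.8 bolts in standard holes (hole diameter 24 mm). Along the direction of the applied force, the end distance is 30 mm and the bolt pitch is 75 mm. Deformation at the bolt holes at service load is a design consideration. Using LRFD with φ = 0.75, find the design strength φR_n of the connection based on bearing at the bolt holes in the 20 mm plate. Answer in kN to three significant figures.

Per bolt r_n = 1.2 l_c t F_u ≤ 2.4 d t F_u; upper limit = 2.4 × 22 × 20 × 430 / 1000 = 454.1 kN.
Edge bolt: l_c = 30 − 24/2 = 18 mm → 1.2 × 18 × 20 × 430 / 1000 = 185.8 → r_n = 185.8 kN.
Interior bolts: l_c = 75 − 24 = 51 mm → 1.2 × 51 × 20 × 430 / 1000 = 526.3 → r_n = 454.1 kN.
R_n = 1 × 185.8 + 4 × 454.1 = 2002 kN.
Design strength φR_n = 0.75 × 2002 = 1500 kN.

1500 kN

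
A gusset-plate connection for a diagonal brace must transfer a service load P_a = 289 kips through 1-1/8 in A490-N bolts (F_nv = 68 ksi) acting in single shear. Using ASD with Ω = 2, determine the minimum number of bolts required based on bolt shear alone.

9 bolts

A_b = π·1.125²/4 = 0.994 in².
Per-bolt allowable strength R_n/Ω = 68 × 0.994 × 1 / 2 = 33.8 kips.
n ≥ 289 / 33.8 = 8.551 → use 9 bolts.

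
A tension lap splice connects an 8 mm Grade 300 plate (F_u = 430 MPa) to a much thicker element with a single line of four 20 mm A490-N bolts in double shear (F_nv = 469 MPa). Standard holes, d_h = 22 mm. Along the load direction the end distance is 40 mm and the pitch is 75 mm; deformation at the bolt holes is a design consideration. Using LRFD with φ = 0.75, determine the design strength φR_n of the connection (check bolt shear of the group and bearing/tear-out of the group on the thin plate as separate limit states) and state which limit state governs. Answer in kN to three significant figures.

Bolt shear: A_b = π·20²/4 = 314.2 mm²; R_n = 469 × 314.2 × 4 × 2 / 1000 = 1179 kN → 0.75 × 1179 = 884 kN.
Bearing (1.2 l_c t F_u ≤ 2.4 d t F_u): upper limit = 2.4·20·8·430 / 1000 = 165.1 kN.
  Edge l_c = 40 − 22/2 = 29 → r_n = 119.7 kN; interior l_c = 75 − 22 = 53 → r_n = 165.1 kN.
  R_n,bearing = 1·119.7 + 3·165.1 = 615.1 kN → 0.75 × 615.1 = 461 kN.
Bearing governs: 461 kN.

461 kN (bearing governs)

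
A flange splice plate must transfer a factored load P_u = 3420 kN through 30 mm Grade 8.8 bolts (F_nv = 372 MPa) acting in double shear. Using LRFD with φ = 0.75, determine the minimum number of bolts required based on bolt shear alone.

9 bolts

A_b = π·30²/4 = 706.9 mm².
Per-bolt design strength φR_n = 0.75 × 372 × 706.9 × 2 / 1000 = 394.4 kN.
n ≥ 3420 / 394.4 = 8.671 → use 9 bolts.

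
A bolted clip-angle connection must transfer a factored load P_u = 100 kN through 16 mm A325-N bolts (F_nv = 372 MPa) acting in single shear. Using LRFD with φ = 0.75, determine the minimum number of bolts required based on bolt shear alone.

2 bolts

A_b = π·16²/4 = 201.1 mm².
Per-bolt design strength φR_n = 0.75 × 372 × 201.1 × 1 / 1000 = 56.1 kN.
n ≥ 100 / 56.1 = 1.783 → use 2 bolts.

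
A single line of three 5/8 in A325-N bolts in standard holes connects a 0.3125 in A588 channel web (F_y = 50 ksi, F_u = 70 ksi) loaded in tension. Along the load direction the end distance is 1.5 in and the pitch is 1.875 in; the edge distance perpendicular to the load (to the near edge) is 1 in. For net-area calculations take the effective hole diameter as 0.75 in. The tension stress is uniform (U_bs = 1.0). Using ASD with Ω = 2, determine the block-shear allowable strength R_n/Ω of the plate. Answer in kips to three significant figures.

29 kips

Shear plane L_v = 1.5 + 2·1.875 = 5.25 in; A_gv = 5.25 × 0.3125 = 1.641 in².
A_nv = (5.25 − 2.5·0.75) × 0.3125 = 1.055 in².
A_nt = (1 − 0.5·0.75) × 0.3125 = 0.1953 in².
0.6 F_u A_nv = 44.3 kips; 0.6 F_y A_gv = 49.22 kips → shear rupture governs the shear term.
R_n = 44.3 + 1.0 × 70 × 0.1953 = 57.97 kips.
Allowable strength R_n/Ω = 57.97 / 2 = 29 kips.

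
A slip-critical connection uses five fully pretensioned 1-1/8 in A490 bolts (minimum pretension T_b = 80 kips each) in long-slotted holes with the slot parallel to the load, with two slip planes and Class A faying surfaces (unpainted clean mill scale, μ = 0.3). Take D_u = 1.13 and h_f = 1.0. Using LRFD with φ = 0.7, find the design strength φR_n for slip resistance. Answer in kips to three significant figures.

R_n = μ · D_u · h_f · T_b · n_s · n_b = 0.3 × 1.13 × 1.0 × 80 × 2 × 5 = 271.2 kips.
Design strength φR_n = 0.7 × 271.2 = 190 kips.

190 kips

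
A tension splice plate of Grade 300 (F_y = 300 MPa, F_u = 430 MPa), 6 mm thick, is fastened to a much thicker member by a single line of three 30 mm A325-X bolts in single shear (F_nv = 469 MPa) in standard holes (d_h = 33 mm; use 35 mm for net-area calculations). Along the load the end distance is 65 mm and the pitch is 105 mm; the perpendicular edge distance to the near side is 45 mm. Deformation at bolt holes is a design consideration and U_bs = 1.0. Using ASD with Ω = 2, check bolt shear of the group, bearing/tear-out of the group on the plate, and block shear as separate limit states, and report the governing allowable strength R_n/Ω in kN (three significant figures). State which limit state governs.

181 kN (block shear governs)

Bolt shear: A_b = π·30²/4 = 706.9 mm²; R_n = 469 × 706.9 × 3 × 1 / 1000 = 994.5 kN → 994.5 / 2 = 497 kN.
Bearing: edge l_c = 48.5, r_n = 150.2 kN; interior l_c = 72, r_n = 185.8 kN; R_n = 150.2 + 2·185.8 = 521.7 kN → 261 kN.
Block shear: A_gv = 1650, A_nv = 1125, A_nt = 165 mm²; R_n = min(0.6F_uA_nv, 0.6F_yA_gv) + U_bs·F_u·A_nt = 361.2 kN → 181 kN.
Block shear governs: 181 kN.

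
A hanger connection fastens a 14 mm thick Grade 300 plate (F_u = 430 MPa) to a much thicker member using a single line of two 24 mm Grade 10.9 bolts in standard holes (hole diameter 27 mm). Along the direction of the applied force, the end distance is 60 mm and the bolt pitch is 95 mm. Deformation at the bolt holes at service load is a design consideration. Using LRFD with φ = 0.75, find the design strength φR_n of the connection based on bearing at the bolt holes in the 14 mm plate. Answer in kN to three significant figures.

512 kN

Per bolt r_n = 1.2 l_c t F_u ≤ 2.4 d t F_u; upper limit = 2.4 × 24 × 14 × 430 / 1000 = 346.8 kN.
Edge bolt: l_c = 60 − 27/2 = 46.5 mm → 1.2 × 46.5 × 14 × 430 / 1000 = 335.9 → r_n = 335.9 kN.
Interior bolts: l_c = 95 − 27 = 68 mm → 1.2 × 68 × 14 × 430 / 1000 = 491.2 → r_n = 346.8 kN.
R_n = 1 × 335.9 + 1 × 346.8 = 682.7 kN.
Design strength φR_n = 0.75 × 682.7 = 512 kN.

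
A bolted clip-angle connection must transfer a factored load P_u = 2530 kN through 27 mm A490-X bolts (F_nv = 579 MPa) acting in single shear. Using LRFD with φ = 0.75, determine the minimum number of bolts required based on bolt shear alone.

11 bolts

A_b = π·27²/4 = 572.6 mm².
Per-bolt design strength φR_n = 0.75 × 579 × 572.6 × 1 / 1000 = 248.6 kN.
n ≥ 2530 / 248.6 = 10.18 → use 11 bolts.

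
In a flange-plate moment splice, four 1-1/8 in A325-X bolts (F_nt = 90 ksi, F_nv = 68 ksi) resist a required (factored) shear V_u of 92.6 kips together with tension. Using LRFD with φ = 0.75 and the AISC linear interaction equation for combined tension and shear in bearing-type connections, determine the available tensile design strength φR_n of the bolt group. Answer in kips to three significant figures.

226 kips

A_b = π·1.125²/4 = 0.994 in²; f_rv = 92.6 / (4 × 0.994) = 23.29 ksi.
F'_nt = 1.3 F_nt − (F_nt / φF_nv) f_rv = 1.3·90 − (90/(0.75·68))·23.29 = 75.9 ksi, capped at F_nt → F'_nt = 75.9 ksi.
R_n = F'_nt · A_b · n = 75.9 × 0.994 × 4 = 301.8 kips.
Design strength φR_n = 0.75 × 301.8 = 226 kips.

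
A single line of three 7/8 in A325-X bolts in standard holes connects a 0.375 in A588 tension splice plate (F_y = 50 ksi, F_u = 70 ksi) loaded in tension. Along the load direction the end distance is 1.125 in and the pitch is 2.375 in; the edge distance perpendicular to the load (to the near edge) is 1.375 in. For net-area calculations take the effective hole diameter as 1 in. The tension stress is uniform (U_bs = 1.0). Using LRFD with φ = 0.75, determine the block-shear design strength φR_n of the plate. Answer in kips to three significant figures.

Shear plane L_v = 1.125 + 2·2.375 = 5.875 in; A_gv = 5.875 × 0.375 = 2.203 in².
A_nv = (5.875 − 2.5·1) × 0.375 = 1.266 in².
A_nt = (1.375 − 0.5·1) × 0.375 = 0.3281 in².
0.6 F_u A_nv = 53.16 kips; 0.6 F_y A_gv = 66.09 kips → shear rupture governs the shear term.
R_n = 53.16 + 1.0 × 70 × 0.3281 = 76.12 kips.
Design strength φR_n = 0.75 × 76.12 = 57.1 kips.

57.1 kips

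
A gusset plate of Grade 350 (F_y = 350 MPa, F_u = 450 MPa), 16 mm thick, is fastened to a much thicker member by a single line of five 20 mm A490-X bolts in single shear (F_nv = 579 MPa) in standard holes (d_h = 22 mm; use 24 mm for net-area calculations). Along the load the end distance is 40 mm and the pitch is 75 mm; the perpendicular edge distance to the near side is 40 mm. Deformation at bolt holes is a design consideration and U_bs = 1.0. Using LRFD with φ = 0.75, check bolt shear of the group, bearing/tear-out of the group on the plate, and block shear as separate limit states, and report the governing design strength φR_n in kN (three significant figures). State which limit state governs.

682 kN (bolt shear governs)

Bolt shear: A_b = π·20²/4 = 314.2 mm²; R_n = 579 × 314.2 × 5 × 1 / 1000 = 909.5 kN → 0.75 × 909.5 = 682 kN.
Bearing: edge l_c = 29, r_n = 250.6 kN; interior l_c = 53, r_n = 345.6 kN; R_n = 250.6 + 4·345.6 = 1633 kN → 1220 kN.
Block shear: A_gv = 5440, A_nv = 3712, A_nt = 448 mm²; R_n = min(0.6F_uA_nv, 0.6F_yA_gv) + U_bs·F_u·A_nt = 1204 kN → 903 kN.
Bolt shear governs: 682 kN.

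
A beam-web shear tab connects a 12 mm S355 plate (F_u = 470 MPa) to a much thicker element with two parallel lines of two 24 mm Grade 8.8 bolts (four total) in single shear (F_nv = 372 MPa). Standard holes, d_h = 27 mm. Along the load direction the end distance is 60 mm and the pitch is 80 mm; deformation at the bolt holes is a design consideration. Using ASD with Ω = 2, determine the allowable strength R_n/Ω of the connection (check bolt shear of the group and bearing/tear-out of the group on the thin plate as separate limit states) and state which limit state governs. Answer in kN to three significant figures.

Bolt shear: A_b = π·24²/4 = 452.4 mm²; R_n = 372 × 452.4 × 4 × 1 / 1000 = 673.2 kN → 673.2 / 2 = 337 kN.
Bearing (1.2 l_c t F_u ≤ 2.4 d t F_u): upper limit = 2.4·24·12·470 / 1000 = 324.9 kN.
  Edge l_c = 60 − 27/2 = 46.5 → r_n = 314.7 kN; interior l_c = 80 − 27 = 53 → r_n = 324.9 kN.
  R_n,bearing = 2·314.7 + 2·324.9 = 1279 kN → 1279 / 2 = 640 kN.
Bolt shear governs: 337 kN.

337 kN (bolt shear governs)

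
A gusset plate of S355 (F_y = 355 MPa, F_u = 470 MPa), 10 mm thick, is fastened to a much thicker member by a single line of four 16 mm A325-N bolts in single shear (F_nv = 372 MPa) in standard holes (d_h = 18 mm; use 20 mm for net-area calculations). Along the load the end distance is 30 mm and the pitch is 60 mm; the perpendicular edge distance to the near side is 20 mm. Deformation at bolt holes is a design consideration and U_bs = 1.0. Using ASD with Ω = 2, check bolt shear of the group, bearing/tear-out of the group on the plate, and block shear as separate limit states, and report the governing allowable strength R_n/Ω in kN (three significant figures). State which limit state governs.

150 kN (bolt shear governs)

Bolt shear: A_b = π·16²/4 = 201.1 mm²; R_n = 372 × 201.1 × 4 × 1 / 1000 = 299.2 kN → 299.2 / 2 = 150 kN.
Bearing: edge l_c = 21, r_n = 118.4 kN; interior l_c = 42, r_n = 180.5 kN; R_n = 118.4 + 3·180.5 = 659.9 kN → 330 kN.
Block shear: A_gv = 2100, A_nv = 1400, A_nt = 100 mm²; R_n = min(0.6F_uA_nv, 0.6F_yA_gv) + U_bs·F_u·A_nt = 441.8 kN → 221 kN.
Bolt shear governs: 150 kN.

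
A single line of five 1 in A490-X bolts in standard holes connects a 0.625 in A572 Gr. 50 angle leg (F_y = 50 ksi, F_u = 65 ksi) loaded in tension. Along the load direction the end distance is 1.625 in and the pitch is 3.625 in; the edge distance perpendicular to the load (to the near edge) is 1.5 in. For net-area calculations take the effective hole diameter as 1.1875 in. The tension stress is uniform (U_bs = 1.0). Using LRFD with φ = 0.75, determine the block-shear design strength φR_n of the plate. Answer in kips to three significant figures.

225 kips

Shear plane L_v = 1.625 + 4·3.625 = 16.12 in; A_gv = 16.12 × 0.625 = 10.08 in².
A_nv = (16.12 − 4.5·1.1875) × 0.625 = 6.738 in².
A_nt = (1.5 − 0.5·1.1875) × 0.625 = 0.5664 in².
0.6 F_u A_nv = 262.8 kips; 0.6 F_y A_gv = 302.3 kips → shear rupture governs the shear term.
R_n = 262.8 + 1.0 × 65 × 0.5664 = 299.6 kips.
Design strength φR_n = 0.75 × 299.6 = 225 kips.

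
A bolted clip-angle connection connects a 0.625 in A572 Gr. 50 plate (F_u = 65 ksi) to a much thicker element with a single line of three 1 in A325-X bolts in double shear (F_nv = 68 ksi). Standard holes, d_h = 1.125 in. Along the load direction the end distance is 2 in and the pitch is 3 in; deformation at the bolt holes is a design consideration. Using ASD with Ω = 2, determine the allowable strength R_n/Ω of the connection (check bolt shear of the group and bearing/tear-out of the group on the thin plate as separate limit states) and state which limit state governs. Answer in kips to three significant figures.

Bolt shear: A_b = π·1²/4 = 0.7854 in²; R_n = 68 × 0.7854 × 3 × 2 = 320.4 kips → 320.4 / 2 = 160 kips.
Bearing (1.2 l_c t F_u ≤ 2.4 d t F_u): upper limit = 2.4·1·0.625·65 = 97.5 kips.
  Edge l_c = 2 − 1.125/2 = 1.438 → r_n = 70.08 kips; interior l_c = 3 − 1.125 = 1.875 → r_n = 91.41 kips.
  R_n,bearing = 1·70.08 + 2·91.41 = 252.9 kips → 252.9 / 2 = 126 kips.
Bearing governs: 126 kips.

126 kips (bearing governs)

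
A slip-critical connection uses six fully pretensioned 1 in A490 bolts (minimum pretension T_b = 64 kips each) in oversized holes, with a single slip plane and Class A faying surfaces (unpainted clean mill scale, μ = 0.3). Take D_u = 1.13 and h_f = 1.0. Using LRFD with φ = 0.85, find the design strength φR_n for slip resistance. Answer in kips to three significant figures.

R_n = μ · D_u · h_f · T_b · n_s · n_b = 0.3 × 1.13 × 1.0 × 64 × 1 × 6 = 130.2 kips.
Design strength φR_n = 0.85 × 130.2 = 111 kips.

111 kips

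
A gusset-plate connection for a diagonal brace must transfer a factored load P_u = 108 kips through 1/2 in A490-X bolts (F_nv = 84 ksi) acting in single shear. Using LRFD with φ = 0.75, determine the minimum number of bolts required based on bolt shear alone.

A_b = π·0.5²/4 = 0.1963 in².
Per-bolt design strength φR_n = 0.75 × 84 × 0.1963 × 1 = 12.37 kips.
n ≥ 108 / 12.37 = 8.731 → use 9 bolts.

9 bolts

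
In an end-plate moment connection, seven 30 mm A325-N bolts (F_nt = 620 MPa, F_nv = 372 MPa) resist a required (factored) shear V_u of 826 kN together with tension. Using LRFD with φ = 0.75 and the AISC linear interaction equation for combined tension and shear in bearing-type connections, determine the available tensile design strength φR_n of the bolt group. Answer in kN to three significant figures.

A_b = π·30²/4 = 706.9 mm²; f_rv = 826 × 1000 / (7 × 706.9) = 166.9 MPa.
F'_nt = 1.3 F_nt − (F_nt / φF_nv) f_rv = 1.3·620 − (620/(0.75·372))·166.9 = 435 MPa, capped at F_nt → F'_nt = 435 MPa.
R_n = F'_nt · A_b · n = 435 × 706.9 × 7 / 1000 = 2153 kN.
Design strength φR_n = 0.75 × 2153 = 1610 kN.

1610 kN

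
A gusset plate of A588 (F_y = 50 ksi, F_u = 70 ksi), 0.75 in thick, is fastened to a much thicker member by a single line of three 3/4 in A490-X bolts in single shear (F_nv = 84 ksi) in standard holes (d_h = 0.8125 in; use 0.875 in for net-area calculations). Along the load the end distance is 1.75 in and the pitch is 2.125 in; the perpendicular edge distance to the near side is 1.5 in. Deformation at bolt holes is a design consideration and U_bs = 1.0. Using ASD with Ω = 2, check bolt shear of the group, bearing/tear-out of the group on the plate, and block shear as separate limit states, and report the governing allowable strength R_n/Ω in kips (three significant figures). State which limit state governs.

55.7 kips (bolt shear governs)

Bolt shear: A_b = π·0.75²/4 = 0.4418 in²; R_n = 84 × 0.4418 × 3 × 1 = 111.3 kips → 111.3 / 2 = 55.7 kips.
Bearing: edge l_c = 1.344, r_n = 84.66 kips; interior l_c = 1.312, r_n = 82.69 kips; R_n = 84.66 + 2·82.69 = 250 kips → 125 kips.
Block shear: A_gv = 4.5, A_nv = 2.859, A_nt = 0.7969 in²; R_n = min(0.6F_uA_nv, 0.6F_yA_gv) + U_bs·F_u·A_nt = 175.9 kips → 87.9 kips.
Bolt shear governs: 55.7 kips.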